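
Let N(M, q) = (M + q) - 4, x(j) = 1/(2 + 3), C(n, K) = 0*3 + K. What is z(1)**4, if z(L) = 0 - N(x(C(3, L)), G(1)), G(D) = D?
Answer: 38416/625 ≈ 61.466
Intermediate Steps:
C(n, K) = K (C(n, K) = 0 + K = K)
x(j) = 1/5
N(M, q) = -4 + M + q
z(L) = 14/5 (z(L) = 0 - (-4 + 1/5 + 1) = 0 - 1*(-14/5) = 0 + 14/5 = 14/5)
z(1)**4 = (14/5)**4 = 38416/625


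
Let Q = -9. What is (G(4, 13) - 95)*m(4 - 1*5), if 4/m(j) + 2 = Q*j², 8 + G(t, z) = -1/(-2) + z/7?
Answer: 2818/77 ≈ 36.597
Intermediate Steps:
G(t, z) = -15/2 + z/7 (G(t, z) = -8 + (-1/(-2) + z/7) = -8 + (-1*(-½) + z*(⅐)) = -8 + (½ + z/7) = -15/2 + z/7)
m(j) = 4/(-2 - 9*j²)
(G(4, 13) - 95)*m(4 - 1*5) = ((-15/2 + (⅐)*13) - 95)*(-4/(2 + 9*(4 - 1*5)²)) = ((-15/2 + 13/7) - 95)*(-4/(2 + 9*(4 - 5)²)) = (-79/14 - 95)*(-4/(2 + 9*(-1)²)) = -(-2818)/(7*(2 + 9*1)) = -(-2818)/(7*(2 + 9)) = -(-2818)/(7*11) = -1409/14*(-4/11) = 2818/77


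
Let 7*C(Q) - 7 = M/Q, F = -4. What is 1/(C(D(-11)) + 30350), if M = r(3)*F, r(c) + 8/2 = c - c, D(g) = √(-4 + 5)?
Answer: 7/212473 ≈ 3.2945e-5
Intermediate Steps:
D(g) = 1 (D(g) = √1 = 1)
r(c) = -4 (r(c) = -4 + (c - c) = -4 + 0 = -4)
M = 16 (M = -4*(-4) = 16)
C(Q) = 1 + 16/(7*Q) (C(Q) = 1 + (16/Q)/7 = 1 + 16/(7*Q))
1/(C(D(-11)) + 30350) = 1/((16/7 + 1)/1 + 30350) = 1/(1*(23/7) + 30350) = 1/(23/7 + 30350) = 1/(212473/7) = 7/212473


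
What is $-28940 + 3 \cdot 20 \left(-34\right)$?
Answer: $-30980$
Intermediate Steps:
$-28940 + 3 \cdot 20 \left(-34\right) = -28940 + 60 \left(-34\right) = -28940 - 2040 = -30980$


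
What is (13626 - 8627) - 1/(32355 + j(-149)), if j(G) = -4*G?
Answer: 164722048/32951 ≈ 4999.0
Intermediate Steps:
(13626 - 8627) - 1/(32355 + j(-149)) = (13626 - 8627) - 1/(32355 - 4*(-149)) = 4999 - 1/(32355 + 596) = 4999 - 1/32951 = 164722048/32951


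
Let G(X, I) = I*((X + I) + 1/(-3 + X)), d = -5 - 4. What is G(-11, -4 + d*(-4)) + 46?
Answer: 5010/7 ≈ 715.71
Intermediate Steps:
d = -9
G(X, I) = I*(I + X + 1/(-3 + X)) (G(X, I) = I*((I + X) + 1/(-3 + X)) = I*(I + X + 1/(-3 + X)))
G(-11, -4 + d*(-4)) + 46 = (-4 - 9*(-4))*(1 + (-11)**2 - 3*(-4 - 9*(-4)) - 3*(-11) + (-4 - 9*(-4))*(-11))/(-3 - 11) + 46 = (-4 + 36)*(1 + 121 - 3*(-4 + 36) + 33 + (-4 + 36)*(-11))/(-14) + 46 = 32*(-1/14)*(1 + 121 - 3*32 + 33 + 32*(-11)) + 46 = 32*(-1/14)*(1 + 121 - 96 + 33 - 352) + 46 = 32*(-1/14)*(-293) + 46 = 4688/7 + 46 = 5010/7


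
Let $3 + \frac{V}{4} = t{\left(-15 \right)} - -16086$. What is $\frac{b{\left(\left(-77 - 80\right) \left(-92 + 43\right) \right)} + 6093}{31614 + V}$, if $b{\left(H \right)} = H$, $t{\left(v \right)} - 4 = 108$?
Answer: $\frac{6893}{48197} \approx 0.14302$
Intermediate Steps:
$t{\left(v \right)} = 112$ ($t{\left(v \right)} = 4 + 108 = 112$)
$V = 64780$ ($V = -12 + 4 \left(112 - -16086\right) = -12 + 4 \left(112 + 16086\right) = -12 + 4 \cdot 16198 = -12 + 64792 = 64780$)
$\frac{b{\left(\left(-77 - 80\right) \left(-92 + 43\right) \right)} + 6093}{31614 + V} = \frac{\left(-77 - 80\right) \left(-92 + 43\right) + 6093}{31614 + 64780} = \frac{\left(-157\right) \left(-49\right) + 6093}{96394} = \left(7693 + 6093\right) \frac{1}{96394} = 13786 \cdot \frac{1}{96394} = \frac{6893}{48197}$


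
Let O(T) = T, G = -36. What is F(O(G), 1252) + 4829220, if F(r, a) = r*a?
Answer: 4784148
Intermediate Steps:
F(r, a) = a*r
F(O(G), 1252) + 4829220 = 1252*(-36) + 4829220 = -45072 + 4829220 = 4784148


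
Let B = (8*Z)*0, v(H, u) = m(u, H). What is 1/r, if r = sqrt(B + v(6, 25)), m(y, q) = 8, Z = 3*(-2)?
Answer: sqrt(2)/4 ≈ 0.35355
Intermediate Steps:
Z = -6
v(H, u) = 8
B = 0 (B = (8*(-6))*0 = -48*0 = 0)
r = 2*sqrt(2) (r = sqrt(0 + 8) = sqrt(8) = 2*sqrt(2) ≈ 2.8284)
1/r = 1/(2*sqrt(2)) = sqrt(2)/4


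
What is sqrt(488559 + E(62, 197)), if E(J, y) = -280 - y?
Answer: sqrt(488082) ≈ 698.63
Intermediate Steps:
sqrt(488559 + E(62, 197)) = sqrt(488559 + (-280 - 1*197)) = sqrt(488559 + (-280 - 197)) = sqrt(488559 - 477) = sqrt(488082)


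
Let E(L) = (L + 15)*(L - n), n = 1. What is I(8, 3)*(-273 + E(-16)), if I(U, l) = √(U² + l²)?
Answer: -256*√73 ≈ -2187.3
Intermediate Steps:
E(L) = (-1 + L)*(15 + L) (E(L) = (L + 15)*(L - 1*1) = (15 + L)*(L - 1) = (15 + L)*(-1 + L) = (-1 + L)*(15 + L))
I(8, 3)*(-273 + E(-16)) = √(8² + 3²)*(-273 + (-15 + (-16)² + 14*(-16))) = √(64 + 9)*(-273 + (-15 + 256 - 224)) = √73*(-273 + 17) = √73*(-256) = -256*√73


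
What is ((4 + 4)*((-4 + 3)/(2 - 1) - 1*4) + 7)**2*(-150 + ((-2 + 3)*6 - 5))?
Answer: -162261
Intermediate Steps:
((4 + 4)*((-4 + 3)/(2 - 1) - 1*4) + 7)**2*(-150 + ((-2 + 3)*6 - 5)) = (8*(-1/1 - 4) + 7)**2*(-150 + (1*6 - 5)) = (8*(-1*1 - 4) + 7)**2*(-150 + (6 - 5)) = (8*(-1 - 4) + 7)**2*(-150 + 1) = (8*(-5) + 7)**2*(-149) = (-40 + 7)**2*(-149) = (-33)**2*(-149) = 1089*(-149) = -162261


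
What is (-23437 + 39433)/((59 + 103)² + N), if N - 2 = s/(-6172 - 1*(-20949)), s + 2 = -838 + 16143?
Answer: 236372892/387852445 ≈ 0.60944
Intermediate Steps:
s = 15303 (s = -2 + (-838 + 16143) = -2 + 15305 = 15303)
N = 44857/14777 (N = 2 + 15303/(-6172 - 1*(-20949)) = 2 + 15303/(-6172 + 20949) = 2 + 15303/14777 = 44857/14777 ≈ 3.0356)
(-23437 + 39433)/((59 + 103)² + N) = (-23437 + 39433)/((59 + 103)² + 44857/14777) = 15996/(162² + 44857/14777) = 15996/(26244 + 44857/14777) = 15996/(387852445/14777) = 15996*(14777/387852445) = 236372892/387852445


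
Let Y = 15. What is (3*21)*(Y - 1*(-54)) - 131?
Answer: 4216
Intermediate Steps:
(3*21)*(Y - 1*(-54)) - 131 = (3*21)*(15 - 1*(-54)) - 131 = 63*(15 + 54) - 131 = 63*69 - 131 = 4347 - 131 = 4216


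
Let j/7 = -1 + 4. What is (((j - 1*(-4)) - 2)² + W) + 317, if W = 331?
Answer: 1177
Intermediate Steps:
j = 21 (j = 7*(-1 + 4) = 7*3 = 21)
(((j - 1*(-4)) - 2)² + W) + 317 = (((21 - 1*(-4)) - 2)² + 331) + 317 = (((21 + 4) - 2)² + 331) + 317 = ((25 - 2)² + 331) + 317 = (23² + 331) + 317 = (529 + 331) + 317 = 860 + 317 = 1177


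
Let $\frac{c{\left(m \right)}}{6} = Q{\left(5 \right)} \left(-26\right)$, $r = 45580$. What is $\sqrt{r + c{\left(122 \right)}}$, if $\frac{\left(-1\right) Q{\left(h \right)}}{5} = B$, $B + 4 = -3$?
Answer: $2 \sqrt{10030} \approx 200.3$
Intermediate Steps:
$B = -7$ ($B = -4 - 3 = -7$)
$Q{\left(h \right)} = 35$ ($Q{\left(h \right)} = \left(-5\right) \left(-7\right) = 35$)
$c{\left(m \right)} = -5460$ ($c{\left(m \right)} = 6 \cdot 35 \left(-26\right) = 6 \left(-910\right) = -5460$)
$\sqrt{r + c{\left(122 \right)}} = \sqrt{45580 - 5460} = \sqrt{40120} = 2 \sqrt{10030}$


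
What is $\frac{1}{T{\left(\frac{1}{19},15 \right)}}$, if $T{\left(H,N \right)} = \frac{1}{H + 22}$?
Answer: $\frac{419}{19} \approx 22.053$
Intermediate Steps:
$T{\left(H,N \right)} = \frac{1}{22 + H}$
$\frac{1}{T{\left(\frac{1}{19},15 \right)}} = \frac{1}{\frac{1}{22 + \frac{1}{19}}} = \frac{1}{\frac{1}{\frac{419}{19}}} = \frac{1}{\frac{19}{419}} = \frac{419}{19}$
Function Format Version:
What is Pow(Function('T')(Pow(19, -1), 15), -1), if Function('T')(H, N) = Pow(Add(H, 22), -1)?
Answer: Rational(419, 19) ≈ 22.053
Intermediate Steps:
Function('T')(H, N) = Pow(Add(22, H), -1)
Pow(Function('T')(Pow(19, -1), 15), -1) = Pow(Pow(Add(22, Pow(19, -1)), -1), -1) = Pow(Pow(Add(22, Rational(1, 19)), -1), -1) = Pow(Pow(Rational(419, 19), -1), -1) = Pow(Rational(19, 419), -1) = Rational(419, 19)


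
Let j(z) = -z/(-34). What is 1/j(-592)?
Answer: -17/296 ≈ -0.057432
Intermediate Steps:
j(z) = z/34 (j(z) = -z*(-1)/34 = -(-1)*z/34 = z/34)
1/j(-592) = 1/((1/34)*(-592)) = 1/(-296/17) = -17/296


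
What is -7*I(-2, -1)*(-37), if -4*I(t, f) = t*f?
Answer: -259/2 ≈ -129.50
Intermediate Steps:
I(t, f) = -f*t/4 (I(t, f) = -t*f/4 = -f*t/4)
-7*I(-2, -1)*(-37) = -(-7)*(-1)*(-2)/4*(-37) = -7*(-1/2)*(-37) = (7/2)*(-37) = -259/2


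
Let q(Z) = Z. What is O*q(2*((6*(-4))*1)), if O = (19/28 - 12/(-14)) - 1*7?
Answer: 1836/7 ≈ 262.29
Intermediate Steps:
O = -153/28 (O = (19*(1/28) - 12*(-1/14)) - 7 = (19/28 + 6/7) - 7 = 43/28 - 7 = -153/28 ≈ -5.4643)
O*q(2*((6*(-4))*1)) = -153*(6*(-4))*1/14 = -153*(-24*1)/14 = -153*(-24)/14 = -153/28*(-48) = 1836/7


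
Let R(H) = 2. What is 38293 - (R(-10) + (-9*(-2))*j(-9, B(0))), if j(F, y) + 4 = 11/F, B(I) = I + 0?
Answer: 38385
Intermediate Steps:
B(I) = I
j(F, y) = -4 + 11/F
38293 - (R(-10) + (-9*(-2))*j(-9, B(0))) = 38293 - (2 + (-9*(-2))*(-4 + 11/(-9))) = 38293 - (2 + 18*(-4 + 11*(-⅑))) = 38293 - (2 + 18*(-4 - 11/9)) = 38293 - (2 + 18*(-47/9)) = 38293 - (2 - 94) = 38293 - 1*(-92) = 38293 + 92 = 38385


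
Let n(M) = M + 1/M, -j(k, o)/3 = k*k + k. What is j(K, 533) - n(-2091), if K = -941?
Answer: -5544347138/2091 ≈ -2.6515e+6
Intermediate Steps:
j(k, o) = -3*k - 3*k² (j(k, o) = -3*(k*k + k) = -3*(k² + k) = -3*(k + k²) = -3*k - 3*k²)
j(K, 533) - n(-2091) = -3*(-941)*(1 - 941) - (-2091 + 1/(-2091)) = -3*(-941)*(-940) - (-2091 - 1/2091) = -2653620 - 1*(-4372282/2091) = -2653620 + 4372282/2091 = -5544347138/2091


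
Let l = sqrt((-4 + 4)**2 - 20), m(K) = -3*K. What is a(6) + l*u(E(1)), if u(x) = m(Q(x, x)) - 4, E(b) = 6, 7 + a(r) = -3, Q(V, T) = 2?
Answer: -10 - 20*I*sqrt(5) ≈ -10.0 - 44.721*I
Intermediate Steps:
a(r) = -10 (a(r) = -7 - 3 = -10)
l = 2*I*sqrt(5) (l = sqrt(0**2 - 20) = sqrt(0 - 20) = sqrt(-20) = 2*I*sqrt(5) ≈ 4.4721*I)
u(x) = -10 (u(x) = -3*2 - 4 = -6 - 4 = -10)
a(6) + l*u(E(1)) = -10 + (2*I*sqrt(5))*(-10) = -10 - 20*I*sqrt(5)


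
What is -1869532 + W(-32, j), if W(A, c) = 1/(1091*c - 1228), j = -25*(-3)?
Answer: -150678670603/80597 ≈ -1.8695e+6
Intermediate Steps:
j = 75
W(A, c) = 1/(-1228 + 1091*c)
-1869532 + W(-32, j) = -1869532 + 1/(-1228 + 1091*75) = -1869532 + 1/(-1228 + 81825) = -1869532 + 1/80597 = -150678670603/80597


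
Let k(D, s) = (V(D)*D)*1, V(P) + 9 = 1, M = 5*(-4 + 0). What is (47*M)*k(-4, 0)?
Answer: -30080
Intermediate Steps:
M = -20 (M = 5*(-4) = -20)
V(P) = -8 (V(P) = -9 + 1 = -8)
k(D, s) = -8*D (k(D, s) = -8*D*1 = -8*D)
(47*M)*k(-4, 0) = (47*(-20))*(-8*(-4)) = -940*32 = -30080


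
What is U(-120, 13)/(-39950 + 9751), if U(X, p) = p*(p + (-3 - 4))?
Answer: -6/2323 ≈ -0.0025829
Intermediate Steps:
U(X, p) = p*(-7 + p) (U(X, p) = p*(p - 7) = p*(-7 + p))
U(-120, 13)/(-39950 + 9751) = (13*(-7 + 13))/(-39950 + 9751) = (13*6)/(-30199) = 78*(-1/30199) = -6/2323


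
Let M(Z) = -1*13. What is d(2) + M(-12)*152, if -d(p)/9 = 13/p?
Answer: -4069/2 ≈ -2034.5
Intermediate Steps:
M(Z) = -13
d(p) = -117/p
d(2) + M(-12)*152 = -117/2 - 13*152 = -117*½ - 1976 = -117/2 - 1976 = -4069/2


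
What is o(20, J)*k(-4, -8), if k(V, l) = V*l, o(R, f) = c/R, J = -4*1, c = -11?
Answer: -88/5 ≈ -17.600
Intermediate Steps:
J = -4
o(R, f) = -11/R
o(20, J)*k(-4, -8) = (-11/20)*(-4*(-8)) = -11*1/20*32 = -11/20*32 = -88/5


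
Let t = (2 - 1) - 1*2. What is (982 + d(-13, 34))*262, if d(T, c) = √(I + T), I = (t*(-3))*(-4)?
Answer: 257284 + 1310*I ≈ 2.5728e+5 + 1310.0*I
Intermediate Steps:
t = -1 (t = 1 - 2 = -1)
I = -12 (I = -1*(-3)*(-4) = 3*(-4) = -12)
d(T, c) = √(-12 + T)
(982 + d(-13, 34))*262 = (982 + √(-12 - 13))*262 = (982 + √(-25))*262 = (982 + 5*I)*262 = 257284 + 1310*I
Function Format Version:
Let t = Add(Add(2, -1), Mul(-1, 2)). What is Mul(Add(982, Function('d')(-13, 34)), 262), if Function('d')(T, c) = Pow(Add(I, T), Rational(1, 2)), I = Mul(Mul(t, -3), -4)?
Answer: Add(257284, Mul(1310, I)) ≈ Add(2.5728e+5, Mul(1310.0, I))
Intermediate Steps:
t = -1 (t = Add(1, -2) = -1)
I = -12 (I = Mul(Mul(-1, -3), -4) = Mul(3, -4) = -12)
Function('d')(T, c) = Pow(Add(-12, T), Rational(1, 2))
Mul(Add(982, Function('d')(-13, 34)), 262) = Mul(Add(982, Pow(Add(-12, -13), Rational(1, 2))), 262) = Mul(Add(982, Pow(-25, Rational(1, 2))), 262) = Mul(Add(982, Mul(5, I)), 262) = Add(257284, Mul(1310, I))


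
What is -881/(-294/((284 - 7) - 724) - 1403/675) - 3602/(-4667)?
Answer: 414041600519/666900299 ≈ 620.84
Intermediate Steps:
-881/(-294/((284 - 7) - 724) - 1403/675) - 3602/(-4667) = -881/(-294/(277 - 724) - 1403*1/675) - 3602*(-1/4667) = -881/(-294/(-447) - 1403/675) + 3602/4667 = -881/(-294*(-1/447) - 1403/675) + 3602/4667 = -881/(98/149 - 1403/675) + 3602/4667 = -881/(-142897/100575) + 3602/4667 = -881*(-100575/142897) + 3602/4667 = 88606575/142897 + 3602/4667 = 414041600519/666900299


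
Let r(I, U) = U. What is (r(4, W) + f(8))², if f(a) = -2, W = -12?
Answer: 196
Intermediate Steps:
(r(4, W) + f(8))² = (-12 - 2)² = (-14)² = 196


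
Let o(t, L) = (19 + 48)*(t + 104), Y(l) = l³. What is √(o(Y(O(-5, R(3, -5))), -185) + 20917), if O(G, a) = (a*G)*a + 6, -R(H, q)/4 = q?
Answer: I*√531190429643 ≈ 7.2883e+5*I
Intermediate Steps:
R(H, q) = -4*q
O(G, a) = 6 + G*a² (O(G, a) = (G*a)*a + 6 = G*a² + 6 = 6 + G*a²)
o(t, L) = 6968 + 67*t (o(t, L) = 67*(104 + t) = 6968 + 67*t)
√(o(Y(O(-5, R(3, -5))), -185) + 20917) = √((6968 + 67*(6 - 5*(-4*(-5))²)³) + 20917) = √((6968 + 67*(6 - 5*20²)³) + 20917) = √((6968 + 67*(6 - 5*400)³) + 20917) = √((6968 + 67*(6 - 2000)³) + 20917) = √((6968 + 67*(-1994)³) + 20917) = √((6968 + 67*(-7928215784)) + 20917) = √((6968 - 531190457528) + 20917) = √(-531190450560 + 20917) = √(-531190429643) = I*√531190429643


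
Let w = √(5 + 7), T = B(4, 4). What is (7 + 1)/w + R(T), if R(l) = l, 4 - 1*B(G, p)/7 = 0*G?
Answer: 28 + 4*√3/3 ≈ 30.309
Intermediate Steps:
B(G, p) = 28 (B(G, p) = 28 - 0*G = 28 - 7*0 = 28 + 0 = 28)
T = 28
w = 2*√3 (w = √12 = 2*√3 ≈ 3.4641)
(7 + 1)/w + R(T) = (7 + 1)/((2*√3)) + 28 = 8*(√3/6) + 28 = 4*√3/3 + 28 = 28 + 4*√3/3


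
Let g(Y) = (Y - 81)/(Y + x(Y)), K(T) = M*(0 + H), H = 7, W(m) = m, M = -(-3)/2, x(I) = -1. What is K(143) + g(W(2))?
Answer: -137/2 ≈ -68.500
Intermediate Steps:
M = 3/2 (M = -(-3)/2 = -1*(-3/2) = 3/2 ≈ 1.5000)
K(T) = 21/2 (K(T) = 3*(0 + 7)/2 = (3/2)*7 = 21/2)
g(Y) = (-81 + Y)/(-1 + Y) (g(Y) = (Y - 81)/(Y - 1) = (-81 + Y)/(-1 + Y))
K(143) + g(W(2)) = 21/2 + (-81 + 2)/(-1 + 2) = 21/2 - 79/1 = 21/2 + 1*(-79) = 21/2 - 79 = -137/2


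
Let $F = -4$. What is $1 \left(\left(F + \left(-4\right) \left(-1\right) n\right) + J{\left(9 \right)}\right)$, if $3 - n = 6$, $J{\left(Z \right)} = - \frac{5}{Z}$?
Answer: $- \frac{149}{9} \approx -16.556$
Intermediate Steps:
$n = -3$ ($n = 3 - 6 = -3$)
$1 \left(\left(F + \left(-4\right) \left(-1\right) n\right) + J{\left(9 \right)}\right) = 1 \left(\left(-4 + \left(-4\right) \left(-1\right) \left(-3\right)\right) - \frac{5}{9}\right) = 1 \left(\left(-4 + 4 \left(-3\right)\right) - \frac{5}{9}\right) = 1 \left(\left(-4 - 12\right) - \frac{5}{9}\right) = 1 \left(-16 - \frac{5}{9}\right) = 1 \left(- \frac{149}{9}\right) = - \frac{149}{9}$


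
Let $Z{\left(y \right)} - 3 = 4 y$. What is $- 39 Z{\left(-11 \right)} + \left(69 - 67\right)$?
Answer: $1601$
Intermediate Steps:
$Z{\left(y \right)} = 3 + 4 y$
$- 39 Z{\left(-11 \right)} + \left(69 - 67\right) = - 39 \left(3 + 4 \left(-11\right)\right) + \left(69 - 67\right) = - 39 \left(3 - 44\right) + \left(69 - 67\right) = \left(-39\right) \left(-41\right) + 2 = 1599 + 2 = 1601$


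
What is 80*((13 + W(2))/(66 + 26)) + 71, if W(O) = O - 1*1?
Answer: 1913/23 ≈ 83.174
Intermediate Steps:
W(O) = -1 + O (W(O) = O - 1 = -1 + O)
80*((13 + W(2))/(66 + 26)) + 71 = 80*((13 + (-1 + 2))/(66 + 26)) + 71 = 80*((13 + 1)/92) + 71 = 80*(14*(1/92)) + 71 = 80*(7/46) + 71 = 280/23 + 71 = 1913/23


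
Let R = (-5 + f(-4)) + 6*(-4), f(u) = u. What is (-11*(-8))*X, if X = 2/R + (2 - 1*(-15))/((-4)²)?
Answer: 529/6 ≈ 88.167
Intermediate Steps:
R = -33 (R = (-5 - 4) + 6*(-4) = -9 - 24 = -33)
X = 529/528 (X = 2/(-33) + (2 - 1*(-15))/((-4)²) = 2*(-1/33) + (2 + 15)/16 = -2/33 + 17*(1/16) = -2/33 + 17/16 = 529/528 ≈ 1.0019)
(-11*(-8))*X = -11*(-8)*(529/528) = 88*(529/528) = 529/6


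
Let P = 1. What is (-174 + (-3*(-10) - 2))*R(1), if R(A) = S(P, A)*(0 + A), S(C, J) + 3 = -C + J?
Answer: 438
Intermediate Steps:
S(C, J) = -3 + J - C (S(C, J) = -3 + (-C + J) = -3 + (J - C) = -3 + J - C)
R(A) = A*(-4 + A) (R(A) = (-3 + A - 1*1)*(0 + A) = (-3 + A - 1)*A = (-4 + A)*A = A*(-4 + A))
(-174 + (-3*(-10) - 2))*R(1) = (-174 + (-3*(-10) - 2))*(1*(-4 + 1)) = (-174 + (30 - 2))*(1*(-3)) = (-174 + 28)*(-3) = -146*(-3) = 438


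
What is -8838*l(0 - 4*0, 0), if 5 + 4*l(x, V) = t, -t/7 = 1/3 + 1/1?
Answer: 63339/2 ≈ 31670.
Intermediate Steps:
t = -28/3 (t = -7*(1/3 + 1/1) = -7*(1*(⅓) + 1*1) = -7*(⅓ + 1) = -7*4/3 = -28/3 ≈ -9.3333)
l(x, V) = -43/12 (l(x, V) = -5/4 + (¼)*(-28/3) = -5/4 - 7/3 = -43/12)
-8838*l(0 - 4*0, 0) = -8838*(-43/12) = 63339/2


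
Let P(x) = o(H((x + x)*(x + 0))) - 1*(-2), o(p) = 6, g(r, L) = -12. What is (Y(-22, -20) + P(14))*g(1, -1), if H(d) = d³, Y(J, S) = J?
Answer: 168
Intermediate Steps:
P(x) = 8 (P(x) = 6 - 1*(-2) = 6 + 2 = 8)
(Y(-22, -20) + P(14))*g(1, -1) = (-22 + 8)*(-12) = -14*(-12) = 168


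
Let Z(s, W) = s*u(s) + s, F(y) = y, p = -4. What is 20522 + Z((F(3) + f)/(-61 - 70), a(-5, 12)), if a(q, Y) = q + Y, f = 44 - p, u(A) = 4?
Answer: 2688127/131 ≈ 20520.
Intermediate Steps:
f = 48 (f = 44 - 1*(-4) = 44 + 4 = 48)
a(q, Y) = Y + q
Z(s, W) = 5*s (Z(s, W) = s*4 + s = 4*s + s = 5*s)
20522 + Z((F(3) + f)/(-61 - 70), a(-5, 12)) = 20522 + 5*((3 + 48)/(-61 - 70)) = 20522 + 5*(51/(-131)) = 20522 + 5*(51*(-1/131)) = 20522 + 5*(-51/131) = 20522 - 255/131 = 2688127/131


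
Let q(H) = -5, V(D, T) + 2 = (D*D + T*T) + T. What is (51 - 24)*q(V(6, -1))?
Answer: -135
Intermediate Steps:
V(D, T) = -2 + T + D**2 + T**2 (V(D, T) = -2 + ((D*D + T*T) + T) = -2 + ((D**2 + T**2) + T) = -2 + (T + D**2 + T**2) = -2 + T + D**2 + T**2)
(51 - 24)*q(V(6, -1)) = (51 - 24)*(-5) = 27*(-5) = -135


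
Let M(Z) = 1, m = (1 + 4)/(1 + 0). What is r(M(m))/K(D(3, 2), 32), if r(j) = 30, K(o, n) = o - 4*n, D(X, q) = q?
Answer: -5/21 ≈ -0.23810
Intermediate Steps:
m = 5 (m = 5/1 = 5*1 = 5)
r(M(m))/K(D(3, 2), 32) = 30/(2 - 4*32) = 30/(2 - 128) = 30/(-126) = 30*(-1/126) = -5/21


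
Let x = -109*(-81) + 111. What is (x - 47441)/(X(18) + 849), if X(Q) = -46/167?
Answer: -6429667/141737 ≈ -45.363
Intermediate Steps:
X(Q) = -46/167 (X(Q) = -46*1/167 = -46/167)
x = 8940 (x = 8829 + 111 = 8940)
(x - 47441)/(X(18) + 849) = (8940 - 47441)/(-46/167 + 849) = -38501/141737/167 = -38501*167/141737 = -6429667/141737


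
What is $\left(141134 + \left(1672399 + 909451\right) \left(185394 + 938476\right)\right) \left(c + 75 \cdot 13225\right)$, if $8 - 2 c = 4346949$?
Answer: $-3428593007501581547$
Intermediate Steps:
$c = - \frac{4346941}{2}$ ($c = 4 - \frac{4346949}{2} = - \frac{4346941}{2} \approx -2.1735 \cdot 10^{6}$)
$\left(141134 + \left(1672399 + 909451\right) \left(185394 + 938476\right)\right) \left(c + 75 \cdot 13225\right) = \left(141134 + \left(1672399 + 909451\right) \left(185394 + 938476\right)\right) \left(- \frac{4346941}{2} + 75 \cdot 13225\right) = \left(141134 + 2581850 \cdot 1123870\right) \left(- \frac{4346941}{2} + 991875\right) = \left(141134 + 2901663759500\right) \left(- \frac{2363191}{2}\right) = 2901663900634 \left(- \frac{2363191}{2}\right) = -3428593007501581547$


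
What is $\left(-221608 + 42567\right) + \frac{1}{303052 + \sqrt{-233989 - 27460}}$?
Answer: $\frac{- 179041 \sqrt{261449} + 54258733131 i}{\sqrt{261449} - 303052 i} \approx -1.7904 \cdot 10^{5}$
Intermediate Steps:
$\left(-221608 + 42567\right) + \frac{1}{303052 + \sqrt{-233989 - 27460}} = -179041 + \frac{1}{303052 + \sqrt{-261449}} = -179041 + \frac{1}{303052 + i \sqrt{261449}}$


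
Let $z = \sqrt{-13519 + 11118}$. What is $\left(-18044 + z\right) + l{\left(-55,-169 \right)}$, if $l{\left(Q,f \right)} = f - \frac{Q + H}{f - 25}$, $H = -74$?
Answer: $- \frac{3533451}{194} + 49 i \approx -18214.0 + 49.0 i$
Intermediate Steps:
$z = 49 i$ ($z = \sqrt{-2401} = 49 i \approx 49.0 i$)
$l{\left(Q,f \right)} = f - \frac{-74 + Q}{-25 + f}$ ($l{\left(Q,f \right)} = f - \frac{Q - 74}{f - 25} = f - \frac{-74 + Q}{-25 + f}$)
$\left(-18044 + z\right) + l{\left(-55,-169 \right)} = \left(-18044 + 49 i\right) + \frac{74 + \left(-169\right)^{2} - -55 - -4225}{-25 - 169} = \left(-18044 + 49 i\right) + \frac{74 + 28561 + 55 + 4225}{-194} = \left(-18044 + 49 i\right) - \frac{32915}{194} = - \frac{3533451}{194} + 49 i$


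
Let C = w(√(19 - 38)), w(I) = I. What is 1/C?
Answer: -I*√19/19 ≈ -0.22942*I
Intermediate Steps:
C = I*√19 (C = √(19 - 38) = √(-19) = I*√19 ≈ 4.3589*I)
1/C = 1/(I*√19) = -I*√19/19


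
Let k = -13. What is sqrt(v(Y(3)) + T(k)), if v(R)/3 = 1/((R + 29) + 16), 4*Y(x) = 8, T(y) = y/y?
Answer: 5*sqrt(94)/47 ≈ 1.0314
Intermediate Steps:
T(y) = 1
Y(x) = 2 (Y(x) = (1/4)*8 = 2)
v(R) = 3/(45 + R) (v(R) = 3/((R + 29) + 16) = 3/((29 + R) + 16) = 3/(45 + R))
sqrt(v(Y(3)) + T(k)) = sqrt(3/(45 + 2) + 1) = sqrt(3/47 + 1) = sqrt(50/47) = 5*sqrt(94)/47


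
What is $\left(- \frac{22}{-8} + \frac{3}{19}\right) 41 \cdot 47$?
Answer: $\frac{425867}{76} \approx 5603.5$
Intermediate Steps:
$\left(- \frac{22}{-8} + \frac{3}{19}\right) 41 \cdot 47 = \left(\left(-22\right) \left(- \frac{1}{8}\right) + 3 \cdot \frac{1}{19}\right) 41 \cdot 47 = \left(\frac{11}{4} + \frac{3}{19}\right) 41 \cdot 47 = \frac{221}{76} \cdot 41 \cdot 47 = \frac{9061}{76} \cdot 47 = \frac{425867}{76}$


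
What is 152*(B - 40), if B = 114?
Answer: 11248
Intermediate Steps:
152*(B - 40) = 152*(114 - 40) = 152*74 = 11248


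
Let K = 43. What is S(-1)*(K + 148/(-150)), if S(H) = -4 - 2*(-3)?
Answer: 6302/75 ≈ 84.027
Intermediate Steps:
S(H) = 2 (S(H) = -4 + 6 = 2)
S(-1)*(K + 148/(-150)) = 2*(43 + 148/(-150)) = 2*(43 + 148*(-1/150)) = 2*(43 - 74/75) = 2*(3151/75) = 6302/75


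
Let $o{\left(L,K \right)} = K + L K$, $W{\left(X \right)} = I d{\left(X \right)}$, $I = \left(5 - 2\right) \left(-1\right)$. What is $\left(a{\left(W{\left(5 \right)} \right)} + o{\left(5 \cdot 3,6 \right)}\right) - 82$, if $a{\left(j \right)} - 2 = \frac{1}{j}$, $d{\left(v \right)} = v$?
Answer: $\frac{239}{15} \approx 15.933$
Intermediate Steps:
$I = -3$ ($I = 3 \left(-1\right) = -3$)
$W{\left(X \right)} = - 3 X$
$o{\left(L,K \right)} = K + K L$
$a{\left(j \right)} = 2 + \frac{1}{j}$
$\left(a{\left(W{\left(5 \right)} \right)} + o{\left(5 \cdot 3,6 \right)}\right) - 82 = \left(\left(2 + \frac{1}{\left(-3\right) 5}\right) + 6 \left(1 + 5 \cdot 3\right)\right) - 82 = \left(\left(2 + \frac{1}{-15}\right) + 6 \left(1 + 15\right)\right) - 82 = \left(\left(2 - \frac{1}{15}\right) + 6 \cdot 16\right) - 82 = \left(\frac{29}{15} + 96\right) - 82 = \frac{1469}{15} - 82 = \frac{239}{15}$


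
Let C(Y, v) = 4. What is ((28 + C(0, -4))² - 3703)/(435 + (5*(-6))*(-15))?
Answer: -893/295 ≈ -3.0271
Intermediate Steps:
((28 + C(0, -4))² - 3703)/(435 + (5*(-6))*(-15)) = ((28 + 4)² - 3703)/(435 + (5*(-6))*(-15)) = (32² - 3703)/(435 - 30*(-15)) = (1024 - 3703)/(435 + 450) = -2679/885 = -2679*1/885 = -893/295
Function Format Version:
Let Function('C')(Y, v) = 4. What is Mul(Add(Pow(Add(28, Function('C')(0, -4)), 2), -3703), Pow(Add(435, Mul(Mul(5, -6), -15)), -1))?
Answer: Rational(-893, 295) ≈ -3.0271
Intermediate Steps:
Mul(Add(Pow(Add(28, Function('C')(0, -4)), 2), -3703), Pow(Add(435, Mul(Mul(5, -6), -15)), -1)) = Mul(Add(Pow(Add(28, 4), 2), -3703), Pow(Add(435, Mul(Mul(5, -6), -15)), -1)) = Mul(Add(Pow(32, 2), -3703), Pow(Add(435, Mul(-30, -15)), -1)) = Mul(Add(1024, -3703), Pow(Add(435, 450), -1)) = Mul(-2679, Pow(885, -1)) = Mul(-2679, Rational(1, 885)) = Rational(-893, 295)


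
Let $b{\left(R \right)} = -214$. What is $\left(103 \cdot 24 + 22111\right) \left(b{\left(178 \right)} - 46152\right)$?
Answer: $-1139815378$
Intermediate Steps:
$\left(103 \cdot 24 + 22111\right) \left(b{\left(178 \right)} - 46152\right) = \left(103 \cdot 24 + 22111\right) \left(-214 - 46152\right) = \left(2472 + 22111\right) \left(-46366\right) = 24583 \left(-46366\right) = -1139815378$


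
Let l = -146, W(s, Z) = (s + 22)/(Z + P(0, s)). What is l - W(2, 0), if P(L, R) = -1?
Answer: -122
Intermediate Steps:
W(s, Z) = (22 + s)/(-1 + Z) (W(s, Z) = (s + 22)/(Z - 1) = (22 + s)/(-1 + Z))
l - W(2, 0) = -146 - (22 + 2)/(-1 + 0) = -146 - 24/(-1) = -146 - (-1)*24 = -146 - 1*(-24) = -146 + 24 = -122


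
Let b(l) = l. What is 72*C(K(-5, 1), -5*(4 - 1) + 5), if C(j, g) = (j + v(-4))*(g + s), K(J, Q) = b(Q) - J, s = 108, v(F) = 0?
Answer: 42336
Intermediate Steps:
K(J, Q) = Q - J
C(j, g) = j*(108 + g) (C(j, g) = (j + 0)*(g + 108) = j*(108 + g))
72*C(K(-5, 1), -5*(4 - 1) + 5) = 72*((1 - 1*(-5))*(108 + (-5*(4 - 1) + 5))) = 72*((1 + 5)*(108 + (-5*3 + 5))) = 72*(6*(108 + (-15 + 5))) = 72*(6*(108 - 10)) = 72*(6*98) = 72*588 = 42336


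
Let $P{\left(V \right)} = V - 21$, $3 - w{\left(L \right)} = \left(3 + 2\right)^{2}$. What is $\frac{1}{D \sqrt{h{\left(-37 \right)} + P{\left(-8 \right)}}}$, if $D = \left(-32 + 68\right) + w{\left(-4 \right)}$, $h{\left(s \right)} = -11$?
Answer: $- \frac{i \sqrt{10}}{280} \approx - 0.011294 i$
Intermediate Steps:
$w{\left(L \right)} = -22$ ($w{\left(L \right)} = 3 - \left(3 + 2\right)^{2} = 3 - 5^{2} = 3 - 25 = -22$)
$P{\left(V \right)} = -21 + V$
$D = 14$ ($D = \left(-32 + 68\right) - 22 = 36 - 22 = 14$)
$\frac{1}{D \sqrt{h{\left(-37 \right)} + P{\left(-8 \right)}}} = \frac{1}{14 \sqrt{-11 - 29}} = \frac{1}{14 \sqrt{-40}} = \frac{1}{14 \cdot 2 i \sqrt{10}} = \frac{1}{28 i \sqrt{10}} = - \frac{i \sqrt{10}}{280}$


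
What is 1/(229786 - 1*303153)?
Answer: -1/73367 ≈ -1.3630e-5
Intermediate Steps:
1/(229786 - 1*303153) = 1/(229786 - 303153) = 1/(-73367) = -1/73367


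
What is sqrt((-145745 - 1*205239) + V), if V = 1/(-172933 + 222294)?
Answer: 3*I*sqrt(95019492943167)/49361 ≈ 592.44*I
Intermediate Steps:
V = 1/49361 ≈ 2.0259e-5
sqrt((-145745 - 1*205239) + V) = sqrt((-145745 - 1*205239) + 1/49361) = sqrt((-145745 - 205239) + 1/49361) = sqrt(-350984 + 1/49361) = sqrt(-17324921223/49361) = 3*I*sqrt(95019492943167)/49361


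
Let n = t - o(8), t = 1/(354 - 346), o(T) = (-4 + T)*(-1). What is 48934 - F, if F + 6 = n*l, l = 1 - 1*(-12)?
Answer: 391091/8 ≈ 48886.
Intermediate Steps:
l = 13 (l = 1 + 12 = 13)
o(T) = 4 - T
t = 1/8 ≈ 0.12500
n = 33/8 (n = 1/8 - (4 - 1*8) = 1/8 - (4 - 8) = 1/8 - 1*(-4) = 1/8 + 4 = 33/8 ≈ 4.1250)
F = 381/8 (F = -6 + (33/8)*13 = -6 + 429/8 = 381/8 ≈ 47.625)
48934 - F = 48934 - 1*381/8 = 48934 - 381/8 = 391091/8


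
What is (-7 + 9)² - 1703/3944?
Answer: 14073/3944 ≈ 3.5682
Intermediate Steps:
(-7 + 9)² - 1703/3944 = 2² - 1703*1/3944 = 4 - 1703/3944 = 14073/3944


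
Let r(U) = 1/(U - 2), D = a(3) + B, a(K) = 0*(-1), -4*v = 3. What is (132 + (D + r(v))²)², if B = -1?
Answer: 262342809/14641 ≈ 17918.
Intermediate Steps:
v = -¾ (v = -¼*3 = -¾ ≈ -0.75000)
a(K) = 0
D = -1 (D = 0 - 1 = -1)
r(U) = 1/(-2 + U)
(132 + (D + r(v))²)² = (132 + (-1 + 1/(-2 - ¾))²)² = (132 + (-1 + 1/(-11/4))²)² = (132 + (-1 - 4/11)²)² = (132 + (-15/11)²)² = (132 + 225/121)² = (16197/121)² = 262342809/14641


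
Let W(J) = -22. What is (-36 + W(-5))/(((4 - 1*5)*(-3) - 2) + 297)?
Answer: -29/149 ≈ -0.19463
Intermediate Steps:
(-36 + W(-5))/(((4 - 1*5)*(-3) - 2) + 297) = (-36 - 22)/(((4 - 1*5)*(-3) - 2) + 297) = -58/(((4 - 5)*(-3) - 2) + 297) = -58/((-1*(-3) - 2) + 297) = -58/((3 - 2) + 297) = -58/(1 + 297) = -58/298 = -58*1/298 = -29/149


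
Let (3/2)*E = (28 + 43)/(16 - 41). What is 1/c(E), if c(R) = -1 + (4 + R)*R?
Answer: -5625/28061 ≈ -0.20046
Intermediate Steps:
E = -142/75 (E = 2*((28 + 43)/(16 - 41))/3 = 2*(71/(-25))/3 = 2*(71*(-1/25))/3 = (2/3)*(-71/25) = -142/75 ≈ -1.8933)
c(R) = -1 + R*(4 + R)
1/c(E) = 1/(-1 + (-142/75)**2 + 4*(-142/75)) = 1/(-1 + 20164/5625 - 568/75) = 1/(-28061/5625) = -5625/28061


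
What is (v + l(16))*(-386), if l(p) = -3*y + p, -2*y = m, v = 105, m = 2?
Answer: -47864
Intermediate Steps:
y = -1 (y = -½*2 = -1)
l(p) = 3 + p (l(p) = -3*(-1) + p = 3 + p)
(v + l(16))*(-386) = (105 + (3 + 16))*(-386) = (105 + 19)*(-386) = 124*(-386) = -47864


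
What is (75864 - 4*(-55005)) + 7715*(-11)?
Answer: 211019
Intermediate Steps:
(75864 - 4*(-55005)) + 7715*(-11) = (75864 + 220020) - 84865 = 295884 - 84865 = 211019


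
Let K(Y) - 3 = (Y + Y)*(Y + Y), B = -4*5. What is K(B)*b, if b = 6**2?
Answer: 57708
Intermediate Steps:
b = 36
B = -20
K(Y) = 3 + 4*Y**2 (K(Y) = 3 + (Y + Y)*(Y + Y) = 3 + (2*Y)*(2*Y) = 3 + 4*Y**2)
K(B)*b = (3 + 4*(-20)**2)*36 = (3 + 4*400)*36 = (3 + 1600)*36 = 1603*36 = 57708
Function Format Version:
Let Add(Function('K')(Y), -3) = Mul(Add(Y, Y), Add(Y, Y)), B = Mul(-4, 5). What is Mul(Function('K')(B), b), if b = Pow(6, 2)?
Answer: 57708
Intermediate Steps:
b = 36
B = -20
Function('K')(Y) = Add(3, Mul(4, Pow(Y, 2))) (Function('K')(Y) = Add(3, Mul(Add(Y, Y), Add(Y, Y))) = Add(3, Mul(Mul(2, Y), Mul(2, Y))) = Add(3, Mul(4, Pow(Y, 2))))
Mul(Function('K')(B), b) = Mul(Add(3, Mul(4, Pow(-20, 2))), 36) = Mul(Add(3, Mul(4, 400)), 36) = Mul(Add(3, 1600), 36) = Mul(1603, 36) = 57708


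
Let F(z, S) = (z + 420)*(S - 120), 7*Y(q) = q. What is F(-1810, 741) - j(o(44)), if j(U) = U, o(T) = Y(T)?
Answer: -6042374/7 ≈ -8.6320e+5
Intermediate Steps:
Y(q) = q/7
F(z, S) = (-120 + S)*(420 + z) (F(z, S) = (420 + z)*(-120 + S) = (-120 + S)*(420 + z))
o(T) = T/7
F(-1810, 741) - j(o(44)) = (-50400 - 120*(-1810) + 420*741 + 741*(-1810)) - 44/7 = (-50400 + 217200 + 311220 - 1341210) - 1*44/7 = -863190 - 44/7 = -6042374/7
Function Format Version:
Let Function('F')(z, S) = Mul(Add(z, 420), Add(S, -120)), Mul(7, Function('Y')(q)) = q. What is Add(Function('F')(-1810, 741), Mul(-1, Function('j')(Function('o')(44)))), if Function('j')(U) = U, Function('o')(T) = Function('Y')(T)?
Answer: Rational(-6042374, 7) ≈ -8.6320e+5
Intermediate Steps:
Function('Y')(q) = Mul(Rational(1, 7), q)
Function('F')(z, S) = Mul(Add(-120, S), Add(420, z)) (Function('F')(z, S) = Mul(Add(420, z), Add(-120, S)) = Mul(Add(-120, S), Add(420, z)))
Function('o')(T) = Mul(Rational(1, 7), T)
Add(Function('F')(-1810, 741), Mul(-1, Function('j')(Function('o')(44)))) = Add(Add(-50400, Mul(-120, -1810), Mul(420, 741), Mul(741, -1810)), Mul(-1, Mul(Rational(1, 7), 44))) = Add(Add(-50400, 217200, 311220, -1341210), Mul(-1, Rational(44, 7))) = Add(-863190, Rational(-44, 7)) = Rational(-6042374, 7)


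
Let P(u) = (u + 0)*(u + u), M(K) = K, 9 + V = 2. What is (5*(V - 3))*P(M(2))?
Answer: -400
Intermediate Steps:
V = -7 (V = -9 + 2 = -7)
P(u) = 2*u² (P(u) = u*(2*u) = 2*u²)
(5*(V - 3))*P(M(2)) = (5*(-7 - 3))*(2*2²) = (5*(-10))*(2*4) = -50*8 = -400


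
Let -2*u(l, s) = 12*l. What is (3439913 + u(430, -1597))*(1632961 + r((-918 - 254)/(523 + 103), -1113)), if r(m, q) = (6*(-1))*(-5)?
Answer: 5613133853003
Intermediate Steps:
r(m, q) = 30 (r(m, q) = -6*(-5) = 30)
u(l, s) = -6*l
(3439913 + u(430, -1597))*(1632961 + r((-918 - 254)/(523 + 103), -1113)) = (3439913 - 6*430)*(1632961 + 30) = (3439913 - 2580)*1632991 = 3437333*1632991 = 5613133853003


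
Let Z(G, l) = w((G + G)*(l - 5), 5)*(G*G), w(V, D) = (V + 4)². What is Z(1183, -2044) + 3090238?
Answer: 32891385659542506338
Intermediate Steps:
w(V, D) = (4 + V)²
Z(G, l) = G²*(4 + 2*G*(-5 + l))² (Z(G, l) = (4 + (G + G)*(l - 5))²*(G*G) = (4 + (2*G)*(-5 + l))²*G² = (4 + 2*G*(-5 + l))²*G² = G²*(4 + 2*G*(-5 + l))²)
Z(1183, -2044) + 3090238 = 4*1183²*(2 + 1183*(-5 - 2044))² + 3090238 = 4*1399489*(2 + 1183*(-2049))² + 3090238 = 4*1399489*(2 - 2423967)² + 3090238 = 4*1399489*(-2423965)² + 3090238 = 4*1399489*5875606321225 + 3090238 = 32891385659539416100 + 3090238 = 32891385659542506338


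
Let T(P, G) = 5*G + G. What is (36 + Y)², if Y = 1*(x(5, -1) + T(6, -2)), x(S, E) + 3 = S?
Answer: 676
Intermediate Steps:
x(S, E) = -3 + S
T(P, G) = 6*G
Y = -10 (Y = 1*((-3 + 5) + 6*(-2)) = 1*(2 - 12) = 1*(-10) = -10)
(36 + Y)² = (36 - 10)² = 26² = 676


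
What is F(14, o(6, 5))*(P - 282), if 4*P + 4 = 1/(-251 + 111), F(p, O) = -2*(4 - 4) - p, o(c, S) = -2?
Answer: 158481/40 ≈ 3962.0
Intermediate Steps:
F(p, O) = -p (F(p, O) = -2*0 - p = 0 - p = -p)
P = -561/560 (P = -1 + 1/(4*(-251 + 111)) = -1 + (¼)/(-140) = -1 + (¼)*(-1/140) = -1 - 1/560 = -561/560 ≈ -1.0018)
F(14, o(6, 5))*(P - 282) = (-1*14)*(-561/560 - 282) = -14*(-158481/560) = 158481/40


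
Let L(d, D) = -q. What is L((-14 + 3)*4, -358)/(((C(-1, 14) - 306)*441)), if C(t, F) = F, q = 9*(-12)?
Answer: -3/3577 ≈ -0.00083869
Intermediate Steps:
q = -108
L(d, D) = 108 (L(d, D) = -1*(-108) = 108)
L((-14 + 3)*4, -358)/(((C(-1, 14) - 306)*441)) = 108/(((14 - 306)*441)) = 108/((-292*441)) = 108/(-128772) = 108*(-1/128772) = -3/3577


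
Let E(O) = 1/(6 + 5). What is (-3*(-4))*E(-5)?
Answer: 12/11 ≈ 1.0909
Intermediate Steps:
E(O) = 1/11
(-3*(-4))*E(-5) = -3*(-4)*(1/11) = 12*(1/11) = 12/11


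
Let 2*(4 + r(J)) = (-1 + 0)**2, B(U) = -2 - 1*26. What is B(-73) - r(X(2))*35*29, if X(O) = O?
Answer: 7049/2 ≈ 3524.5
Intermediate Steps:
B(U) = -28 (B(U) = -2 - 26 = -28)
r(J) = -7/2 (r(J) = -4 + (-1 + 0)**2/2 = -4 + (1/2)*(-1)**2 = -4 + (1/2)*1 = -4 + 1/2 = -7/2)
B(-73) - r(X(2))*35*29 = -28 - (-7/2*35)*29 = -28 - (-245)*29/2 = -28 - 1*(-7105/2) = -28 + 7105/2 = 7049/2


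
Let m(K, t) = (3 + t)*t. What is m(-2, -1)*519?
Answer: -1038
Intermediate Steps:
m(K, t) = t*(3 + t)
m(-2, -1)*519 = -(3 - 1)*519 = -1*2*519 = -2*519 = -1038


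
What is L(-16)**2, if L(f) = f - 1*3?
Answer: 361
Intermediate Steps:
L(f) = -3 + f (L(f) = f - 3 = -3 + f)
L(-16)**2 = (-3 - 16)**2 = (-19)**2 = 361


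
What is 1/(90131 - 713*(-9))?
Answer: 1/96548 ≈ 1.0358e-5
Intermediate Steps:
1/(90131 - 713*(-9)) = 1/(90131 + 6417) = 1/96548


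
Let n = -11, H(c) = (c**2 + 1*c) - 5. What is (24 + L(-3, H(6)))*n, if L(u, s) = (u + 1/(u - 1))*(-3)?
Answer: -1485/4 ≈ -371.25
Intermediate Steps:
H(c) = -5 + c + c**2 (H(c) = (c**2 + c) - 5 = (c + c**2) - 5 = -5 + c + c**2)
L(u, s) = -3*u - 3/(-1 + u) (L(u, s) = (u + 1/(-1 + u))*(-3) = -3*u - 3/(-1 + u))
(24 + L(-3, H(6)))*n = (24 + 3*(-1 - 3 - 1*(-3)**2)/(-1 - 3))*(-11) = (24 + 3*(-1 - 3 - 1*9)/(-4))*(-11) = (24 + 3*(-1/4)*(-1 - 3 - 9))*(-11) = (24 + 3*(-1/4)*(-13))*(-11) = (24 + 39/4)*(-11) = (135/4)*(-11) = -1485/4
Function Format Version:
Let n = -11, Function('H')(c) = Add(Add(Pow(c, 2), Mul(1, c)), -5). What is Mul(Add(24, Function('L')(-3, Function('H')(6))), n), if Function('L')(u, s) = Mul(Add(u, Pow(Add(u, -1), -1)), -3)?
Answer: Rational(-1485, 4) ≈ -371.25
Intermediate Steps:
Function('H')(c) = Add(-5, c, Pow(c, 2)) (Function('H')(c) = Add(Add(Pow(c, 2), c), -5) = Add(Add(c, Pow(c, 2)), -5) = Add(-5, c, Pow(c, 2)))
Function('L')(u, s) = Add(Mul(-3, u), Mul(-3, Pow(Add(-1, u), -1))) (Function('L')(u, s) = Mul(Add(u, Pow(Add(-1, u), -1)), -3) = Add(Mul(-3, u), Mul(-3, Pow(Add(-1, u), -1))))
Mul(Add(24, Function('L')(-3, Function('H')(6))), n) = Mul(Add(24, Mul(3, Pow(Add(-1, -3), -1), Add(-1, -3, Mul(-1, Pow(-3, 2))))), -11) = Mul(Add(24, Mul(3, Pow(-4, -1), Add(-1, -3, Mul(-1, 9)))), -11) = Mul(Add(24, Mul(3, Rational(-1, 4), Add(-1, -3, -9))), -11) = Mul(Add(24, Mul(3, Rational(-1, 4), -13)), -11) = Mul(Add(24, Rational(39, 4)), -11) = Mul(Rational(135, 4), -11) = Rational(-1485, 4)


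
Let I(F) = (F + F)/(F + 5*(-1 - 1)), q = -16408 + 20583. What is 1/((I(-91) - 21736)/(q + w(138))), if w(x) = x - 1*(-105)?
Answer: -223109/1097577 ≈ -0.20327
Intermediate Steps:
q = 4175
w(x) = 105 + x (w(x) = x + 105 = 105 + x)
I(F) = 2*F/(-10 + F) (I(F) = (2*F)/(F + 5*(-2)) = (2*F)/(F - 10) = (2*F)/(-10 + F) = 2*F/(-10 + F))
1/((I(-91) - 21736)/(q + w(138))) = 1/((2*(-91)/(-10 - 91) - 21736)/(4175 + (105 + 138))) = 1/((2*(-91)/(-101) - 21736)/(4175 + 243)) = 1/((2*(-91)*(-1/101) - 21736)/4418) = 1/((182/101 - 21736)*(1/4418)) = 1/(-2195154/101*1/4418) = 1/(-1097577/223109) = -223109/1097577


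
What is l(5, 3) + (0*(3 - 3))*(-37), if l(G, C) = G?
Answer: 5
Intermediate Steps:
l(5, 3) + (0*(3 - 3))*(-37) = 5 + (0*(3 - 3))*(-37) = 5 + (0*0)*(-37) = 5 + 0*(-37) = 5 + 0 = 5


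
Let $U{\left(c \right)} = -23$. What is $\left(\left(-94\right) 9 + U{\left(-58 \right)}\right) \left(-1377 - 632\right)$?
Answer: $1745821$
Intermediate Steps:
$\left(\left(-94\right) 9 + U{\left(-58 \right)}\right) \left(-1377 - 632\right) = \left(\left(-94\right) 9 - 23\right) \left(-1377 - 632\right) = \left(-846 - 23\right) \left(-2009\right) = \left(-869\right) \left(-2009\right) = 1745821$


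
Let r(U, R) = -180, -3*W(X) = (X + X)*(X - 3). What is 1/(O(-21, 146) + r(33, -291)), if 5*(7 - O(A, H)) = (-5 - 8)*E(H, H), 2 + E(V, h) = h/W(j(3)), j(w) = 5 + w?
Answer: -200/38487 ≈ -0.0051966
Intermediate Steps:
W(X) = -2*X*(-3 + X)/3 (W(X) = -(X + X)*(X - 3)/3 = -2*X*(-3 + X)/3)
E(V, h) = -2 - 3*h/80 (E(V, h) = -2 + h/((2*(5 + 3)*(3 - (5 + 3))/3)) = -2 + h/(((⅔)*8*(3 - 1*8))) = -2 + h/(((⅔)*8*(3 - 8))) = -2 + h/(((⅔)*8*(-5))) = -2 + h/(-80/3) = -2 + h*(-3/80) = -2 - 3*h/80)
O(A, H) = 9/5 - 39*H/400 (O(A, H) = 7 - (-5 - 8)*(-2 - 3*H/80)/5 = 7 - (-13)*(-2 - 3*H/80)/5 = 7 - (26 + 39*H/80)/5 = 7 + (-26/5 - 39*H/400) = 9/5 - 39*H/400)
1/(O(-21, 146) + r(33, -291)) = 1/((9/5 - 39/400*146) - 180) = 1/((9/5 - 2847/200) - 180) = 1/(-2487/200 - 180) = 1/(-38487/200) = -200/38487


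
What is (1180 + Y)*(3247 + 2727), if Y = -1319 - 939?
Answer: -6439972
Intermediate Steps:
Y = -2258
(1180 + Y)*(3247 + 2727) = (1180 - 2258)*(3247 + 2727) = -1078*5974 = -6439972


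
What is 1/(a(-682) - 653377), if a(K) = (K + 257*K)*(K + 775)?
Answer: -1/17017285 ≈ -5.8764e-8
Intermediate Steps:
a(K) = 258*K*(775 + K) (a(K) = (258*K)*(775 + K) = 258*K*(775 + K))
1/(a(-682) - 653377) = 1/(258*(-682)*(775 - 682) - 653377) = 1/(258*(-682)*93 - 653377) = 1/(-16363908 - 653377) = 1/(-17017285) = -1/17017285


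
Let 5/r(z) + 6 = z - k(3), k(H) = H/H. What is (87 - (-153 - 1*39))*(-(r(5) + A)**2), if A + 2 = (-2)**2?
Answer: -279/4 ≈ -69.750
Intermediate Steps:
A = 2 (A = -2 + (-2)**2 = -2 + 4 = 2)
k(H) = 1
r(z) = 5/(-7 + z) (r(z) = 5/(-6 + (z - 1*1)) = 5/(-6 + (z - 1)) = 5/(-6 + (-1 + z)) = 5/(-7 + z))
(87 - (-153 - 1*39))*(-(r(5) + A)**2) = (87 - (-153 - 1*39))*(-(5/(-7 + 5) + 2)**2) = (87 - (-153 - 39))*(-(5/(-2) + 2)**2) = (87 - 1*(-192))*(-(5*(-1/2) + 2)**2) = (87 + 192)*(-(-5/2 + 2)**2) = 279*(-(-1/2)**2) = 279*(-1*1/4) = 279*(-1/4) = -279/4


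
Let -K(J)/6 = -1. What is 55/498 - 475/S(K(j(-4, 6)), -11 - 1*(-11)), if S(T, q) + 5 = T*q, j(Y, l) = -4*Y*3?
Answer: 47365/498 ≈ 95.110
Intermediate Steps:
j(Y, l) = -12*Y
K(J) = 6 (K(J) = -6*(-1) = 6)
S(T, q) = -5 + T*q
55/498 - 475/S(K(j(-4, 6)), -11 - 1*(-11)) = 55/498 - 475/(-5 + 6*(-11 - 1*(-11))) = 55*(1/498) - 475/(-5 + 6*(-11 + 11)) = 55/498 - 475/(-5 + 6*0) = 55/498 - 475/(-5 + 0) = 55/498 - 475/(-5) = 55/498 - 475*(-⅕) = 55/498 + 95 = 47365/498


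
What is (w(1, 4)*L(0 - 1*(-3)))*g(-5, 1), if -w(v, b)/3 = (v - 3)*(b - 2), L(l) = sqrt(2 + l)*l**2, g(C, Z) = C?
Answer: -540*sqrt(5) ≈ -1207.5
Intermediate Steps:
L(l) = l**2*sqrt(2 + l)
w(v, b) = -3*(-3 + v)*(-2 + b) (w(v, b) = -3*(v - 3)*(b - 2) = -3*(-3 + v)*(-2 + b))
(w(1, 4)*L(0 - 1*(-3)))*g(-5, 1) = ((-18 + 6*1 + 9*4 - 3*4*1)*((0 - 1*(-3))**2*sqrt(2 + (0 - 1*(-3)))))*(-5) = ((-18 + 6 + 36 - 12)*((0 + 3)**2*sqrt(2 + (0 + 3))))*(-5) = (12*(3**2*sqrt(2 + 3)))*(-5) = (12*(9*sqrt(5)))*(-5) = (108*sqrt(5))*(-5) = -540*sqrt(5)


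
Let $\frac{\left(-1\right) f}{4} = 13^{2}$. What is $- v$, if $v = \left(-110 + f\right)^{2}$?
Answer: $-617796$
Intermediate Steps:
$f = -676$ ($f = - 4 \cdot 13^{2} = \left(-4\right) 169 = -676$)
$v = 617796$ ($v = \left(-110 - 676\right)^{2} = \left(-786\right)^{2} = 617796$)
$- v = \left(-1\right) 617796 = -617796$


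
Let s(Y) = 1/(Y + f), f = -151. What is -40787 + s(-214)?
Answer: -14887256/365 ≈ -40787.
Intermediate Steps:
s(Y) = 1/(-151 + Y) (s(Y) = 1/(Y - 151) = 1/(-151 + Y))
-40787 + s(-214) = -40787 + 1/(-151 - 214) = -40787 + 1/(-365) = -40787 - 1/365 = -14887256/365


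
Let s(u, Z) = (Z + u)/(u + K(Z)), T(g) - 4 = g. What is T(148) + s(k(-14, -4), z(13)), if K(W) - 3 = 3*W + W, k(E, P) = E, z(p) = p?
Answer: 6231/41 ≈ 151.98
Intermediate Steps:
K(W) = 3 + 4*W (K(W) = 3 + (3*W + W) = 3 + 4*W)
T(g) = 4 + g
s(u, Z) = (Z + u)/(3 + u + 4*Z) (s(u, Z) = (Z + u)/(u + (3 + 4*Z)) = (Z + u)/(3 + u + 4*Z))
T(148) + s(k(-14, -4), z(13)) = (4 + 148) + (13 - 14)/(3 - 14 + 4*13) = 152 - 1/(3 - 14 + 52) = 152 - 1/41 = 6231/41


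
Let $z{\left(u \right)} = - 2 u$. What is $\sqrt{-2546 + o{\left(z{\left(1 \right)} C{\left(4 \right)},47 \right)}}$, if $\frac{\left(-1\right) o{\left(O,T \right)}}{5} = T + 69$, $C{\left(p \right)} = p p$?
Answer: $i \sqrt{3126} \approx 55.911 i$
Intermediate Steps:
$C{\left(p \right)} = p^{2}$
$o{\left(O,T \right)} = -345 - 5 T$ ($o{\left(O,T \right)} = - 5 \left(T + 69\right) = - 5 \left(69 + T\right) = -345 - 5 T$)
$\sqrt{-2546 + o{\left(z{\left(1 \right)} C{\left(4 \right)},47 \right)}} = \sqrt{-2546 - 580} = \sqrt{-3126} = i \sqrt{3126}$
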